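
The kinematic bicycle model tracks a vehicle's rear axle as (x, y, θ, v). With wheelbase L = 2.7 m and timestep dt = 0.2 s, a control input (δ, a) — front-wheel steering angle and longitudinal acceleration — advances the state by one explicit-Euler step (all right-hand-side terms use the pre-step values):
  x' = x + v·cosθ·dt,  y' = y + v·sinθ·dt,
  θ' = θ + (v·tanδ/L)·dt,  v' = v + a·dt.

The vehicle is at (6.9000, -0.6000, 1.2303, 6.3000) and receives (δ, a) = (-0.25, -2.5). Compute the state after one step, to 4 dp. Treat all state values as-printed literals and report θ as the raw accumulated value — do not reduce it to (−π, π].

(7.3208, 0.5877, 1.1111, 5.8000)

x' = 6.9000 + 6.3000·cos(1.2303)·0.2 = 7.3208
y' = -0.6000 + 6.3000·sin(1.2303)·0.2 = 0.5877
θ' = 1.2303 + (6.3000/2.7)·tan(-0.25)·0.2 = 1.1111
v' = 6.3000 − 2.5000·0.2 = 5.8000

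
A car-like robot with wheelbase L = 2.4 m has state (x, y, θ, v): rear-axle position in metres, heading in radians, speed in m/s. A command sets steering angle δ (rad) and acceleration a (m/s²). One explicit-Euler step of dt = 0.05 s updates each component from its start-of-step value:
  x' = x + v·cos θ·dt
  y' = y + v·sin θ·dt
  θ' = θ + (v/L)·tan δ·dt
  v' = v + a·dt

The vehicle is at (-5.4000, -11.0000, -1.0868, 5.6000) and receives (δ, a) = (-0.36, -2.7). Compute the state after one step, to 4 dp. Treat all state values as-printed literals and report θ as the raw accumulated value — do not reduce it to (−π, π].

(-5.2697, -11.2478, -1.1307, 5.4650)

x' = -5.4000 + 5.6000·cos(-1.0868)·0.05 = -5.2697
y' = -11.0000 + 5.6000·sin(-1.0868)·0.05 = -11.2478
θ' = -1.0868 + (5.6000/2.4)·tan(-0.36)·0.05 = -1.1307
v' = 5.6000 − 2.7000·0.05 = 5.4650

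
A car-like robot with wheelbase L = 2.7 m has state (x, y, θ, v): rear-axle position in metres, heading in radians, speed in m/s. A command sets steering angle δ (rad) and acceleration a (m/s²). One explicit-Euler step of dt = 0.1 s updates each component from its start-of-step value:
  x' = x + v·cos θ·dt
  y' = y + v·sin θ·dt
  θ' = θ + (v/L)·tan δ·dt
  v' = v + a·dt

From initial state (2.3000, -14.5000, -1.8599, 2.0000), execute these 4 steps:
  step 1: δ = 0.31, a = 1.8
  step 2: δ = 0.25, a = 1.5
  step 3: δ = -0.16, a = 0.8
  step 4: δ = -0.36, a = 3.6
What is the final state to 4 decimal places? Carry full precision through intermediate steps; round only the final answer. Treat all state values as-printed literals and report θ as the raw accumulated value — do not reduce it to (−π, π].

after step 1 (δ=0.31, a=1.8): (2.242981, -14.691700, -1.836172, 2.180000)
after step 2 (δ=0.25, a=1.5): (2.185806, -14.902069, -1.815556, 2.330000)
after step 3 (δ=-0.16, a=0.8): (2.129345, -15.128124, -1.829482, 2.410000)
after step 4 (δ=-0.36, a=3.6): (2.067695, -15.361105, -1.863079, 2.770000)

(2.0677, -15.3611, -1.8631, 2.7700)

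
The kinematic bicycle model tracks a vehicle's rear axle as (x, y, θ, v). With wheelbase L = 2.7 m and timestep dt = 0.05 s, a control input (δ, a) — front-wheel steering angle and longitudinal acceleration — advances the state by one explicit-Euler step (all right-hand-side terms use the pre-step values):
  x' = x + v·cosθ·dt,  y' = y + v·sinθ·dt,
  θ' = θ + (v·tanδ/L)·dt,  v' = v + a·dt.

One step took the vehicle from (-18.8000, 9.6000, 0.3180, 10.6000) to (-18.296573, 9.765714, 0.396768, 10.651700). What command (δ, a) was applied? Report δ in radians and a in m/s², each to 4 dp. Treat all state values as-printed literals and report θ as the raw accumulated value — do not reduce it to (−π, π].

δ = 0.3816, a = 1.0340

a = (v'−v)/dt = (0.051700)/0.05 = 1.0340
Δθ = θ'−θ = 0.078768;  (v·dt/L) = 10.6000·0.05/2.7 = 0.196296
tan δ = Δθ·L/(v·dt) = 0.401271  →  δ = 0.3816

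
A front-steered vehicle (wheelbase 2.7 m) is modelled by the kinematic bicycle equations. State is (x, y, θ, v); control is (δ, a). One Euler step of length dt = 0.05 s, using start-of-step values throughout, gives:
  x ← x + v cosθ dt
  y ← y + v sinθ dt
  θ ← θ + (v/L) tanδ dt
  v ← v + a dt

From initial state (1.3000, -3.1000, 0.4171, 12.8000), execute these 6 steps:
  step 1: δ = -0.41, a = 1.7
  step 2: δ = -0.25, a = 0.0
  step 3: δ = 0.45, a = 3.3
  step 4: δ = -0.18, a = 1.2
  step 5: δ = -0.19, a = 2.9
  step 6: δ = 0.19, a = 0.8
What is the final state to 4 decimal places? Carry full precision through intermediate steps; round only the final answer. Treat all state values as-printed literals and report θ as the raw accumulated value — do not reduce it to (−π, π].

(4.9890, -1.8547, 0.3250, 13.2950)

after step 1 (δ=-0.41, a=1.7): (1.885131, -2.840729, 0.314076, 12.885000)
after step 2 (δ=-0.25, a=0.0): (2.497866, -2.641696, 0.253149, 12.885000)
after step 3 (δ=0.45, a=3.3): (3.121583, -2.480341, 0.368411, 13.050000)
after step 4 (δ=-0.18, a=1.2): (3.730300, -2.245354, 0.324435, 13.110000)
after step 5 (δ=-0.19, a=2.9): (4.351604, -2.036398, 0.277744, 13.255000)
after step 6 (δ=0.19, a=0.8): (4.988955, -1.854680, 0.324952, 13.295000)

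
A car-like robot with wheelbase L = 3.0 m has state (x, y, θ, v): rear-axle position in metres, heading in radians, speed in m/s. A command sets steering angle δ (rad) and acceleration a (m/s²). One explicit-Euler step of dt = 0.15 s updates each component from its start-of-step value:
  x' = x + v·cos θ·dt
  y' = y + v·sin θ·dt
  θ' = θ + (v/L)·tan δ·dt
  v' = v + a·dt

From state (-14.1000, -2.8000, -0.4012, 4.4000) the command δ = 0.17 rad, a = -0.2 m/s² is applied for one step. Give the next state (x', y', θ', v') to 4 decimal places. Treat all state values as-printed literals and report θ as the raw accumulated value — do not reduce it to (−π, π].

x' = -14.1000 + 4.4000·cos(-0.4012)·0.15 = -13.4924
y' = -2.8000 + 4.4000·sin(-0.4012)·0.15 = -3.0577
θ' = -0.4012 + (4.4000/3.0)·tan(0.17)·0.15 = -0.3634
v' = 4.4000 − 0.2000·0.15 = 4.3700

(-13.4924, -3.0577, -0.3634, 4.3700)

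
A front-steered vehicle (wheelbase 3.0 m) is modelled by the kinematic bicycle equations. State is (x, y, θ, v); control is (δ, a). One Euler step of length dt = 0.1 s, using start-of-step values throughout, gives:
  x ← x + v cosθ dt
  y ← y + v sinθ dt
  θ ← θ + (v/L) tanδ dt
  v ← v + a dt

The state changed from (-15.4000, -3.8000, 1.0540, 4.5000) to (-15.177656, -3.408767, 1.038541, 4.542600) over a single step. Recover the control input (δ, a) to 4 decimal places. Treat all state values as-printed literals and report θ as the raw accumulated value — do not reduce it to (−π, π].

δ = -0.1027, a = 0.4260

a = (v'−v)/dt = (0.042600)/0.1 = 0.4260
Δθ = θ'−θ = -0.015459;  (v·dt/L) = 4.5000·0.1/3.0 = 0.150000
tan δ = Δθ·L/(v·dt) = -0.103060  →  δ = -0.1027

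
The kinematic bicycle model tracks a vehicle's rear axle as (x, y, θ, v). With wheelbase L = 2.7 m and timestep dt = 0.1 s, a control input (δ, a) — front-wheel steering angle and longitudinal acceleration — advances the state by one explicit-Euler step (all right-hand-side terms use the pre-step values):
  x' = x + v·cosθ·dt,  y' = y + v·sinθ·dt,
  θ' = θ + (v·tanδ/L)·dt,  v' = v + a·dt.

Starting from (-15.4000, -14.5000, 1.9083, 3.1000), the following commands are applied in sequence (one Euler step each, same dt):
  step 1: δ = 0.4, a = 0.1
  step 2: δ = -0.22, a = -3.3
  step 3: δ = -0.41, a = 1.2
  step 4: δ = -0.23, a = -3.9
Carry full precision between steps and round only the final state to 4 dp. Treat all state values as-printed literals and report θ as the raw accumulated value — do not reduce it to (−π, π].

(-15.8078, -13.3835, 1.8612, 2.5100)

after step 1 (δ=0.4, a=0.1): (-15.502651, -14.207489, 1.956843, 3.110000)
after step 2 (δ=-0.22, a=-3.3): (-15.619752, -13.919377, 1.931085, 2.780000)
after step 3 (δ=-0.41, a=1.2): (-15.717759, -13.659226, 1.886334, 2.900000)
after step 4 (δ=-0.23, a=-3.9): (-15.807754, -13.383543, 1.861186, 2.510000)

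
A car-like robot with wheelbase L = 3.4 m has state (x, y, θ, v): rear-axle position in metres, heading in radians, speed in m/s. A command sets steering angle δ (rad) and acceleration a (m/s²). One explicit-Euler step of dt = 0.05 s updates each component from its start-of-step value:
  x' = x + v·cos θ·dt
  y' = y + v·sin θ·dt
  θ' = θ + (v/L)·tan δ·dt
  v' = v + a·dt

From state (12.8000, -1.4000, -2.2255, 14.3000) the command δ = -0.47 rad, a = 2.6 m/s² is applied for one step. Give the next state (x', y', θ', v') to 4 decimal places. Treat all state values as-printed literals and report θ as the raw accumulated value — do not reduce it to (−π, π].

(12.3646, -1.9672, -2.3323, 14.4300)

x' = 12.8000 + 14.3000·cos(-2.2255)·0.05 = 12.3646
y' = -1.4000 + 14.3000·sin(-2.2255)·0.05 = -1.9672
θ' = -2.2255 + (14.3000/3.4)·tan(-0.47)·0.05 = -2.3323
v' = 14.3000 + 2.6000·0.05 = 14.4300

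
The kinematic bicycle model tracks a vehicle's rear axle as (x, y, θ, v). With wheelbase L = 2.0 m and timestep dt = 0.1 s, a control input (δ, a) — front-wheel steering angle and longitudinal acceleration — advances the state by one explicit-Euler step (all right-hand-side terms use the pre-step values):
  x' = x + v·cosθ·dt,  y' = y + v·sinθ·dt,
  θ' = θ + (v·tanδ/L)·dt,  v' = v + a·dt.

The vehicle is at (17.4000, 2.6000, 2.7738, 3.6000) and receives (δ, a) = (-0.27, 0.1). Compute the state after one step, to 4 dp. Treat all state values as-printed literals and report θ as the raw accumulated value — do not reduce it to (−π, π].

(17.0641, 2.7294, 2.7240, 3.6100)

x' = 17.4000 + 3.6000·cos(2.7738)·0.1 = 17.0641
y' = 2.6000 + 3.6000·sin(2.7738)·0.1 = 2.7294
θ' = 2.7738 + (3.6000/2.0)·tan(-0.27)·0.1 = 2.7240
v' = 3.6000 + 0.1000·0.1 = 3.6100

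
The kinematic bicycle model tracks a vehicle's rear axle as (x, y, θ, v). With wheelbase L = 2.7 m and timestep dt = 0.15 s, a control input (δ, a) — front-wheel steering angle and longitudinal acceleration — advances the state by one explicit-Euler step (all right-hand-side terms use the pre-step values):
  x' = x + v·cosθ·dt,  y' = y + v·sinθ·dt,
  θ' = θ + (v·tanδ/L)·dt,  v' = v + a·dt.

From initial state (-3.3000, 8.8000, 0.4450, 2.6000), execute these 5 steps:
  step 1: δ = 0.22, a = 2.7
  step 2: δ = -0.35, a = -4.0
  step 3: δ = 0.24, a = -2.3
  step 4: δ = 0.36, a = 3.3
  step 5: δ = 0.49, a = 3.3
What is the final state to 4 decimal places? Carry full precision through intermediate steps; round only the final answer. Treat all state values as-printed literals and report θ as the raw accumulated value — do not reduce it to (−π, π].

after step 1 (δ=0.22, a=2.7): (-2.947982, 8.967879, 0.477301, 3.005000)
after step 2 (δ=-0.35, a=-4.0): (-2.547608, 9.174946, 0.416361, 2.405000)
after step 3 (δ=0.24, a=-2.3): (-2.217679, 9.320845, 0.449058, 2.060000)
after step 4 (δ=0.36, a=3.3): (-1.939314, 9.454988, 0.492135, 2.555000)
after step 5 (δ=0.49, a=3.3): (-1.601546, 9.636077, 0.567847, 3.050000)

(-1.6015, 9.6361, 0.5678, 3.0500)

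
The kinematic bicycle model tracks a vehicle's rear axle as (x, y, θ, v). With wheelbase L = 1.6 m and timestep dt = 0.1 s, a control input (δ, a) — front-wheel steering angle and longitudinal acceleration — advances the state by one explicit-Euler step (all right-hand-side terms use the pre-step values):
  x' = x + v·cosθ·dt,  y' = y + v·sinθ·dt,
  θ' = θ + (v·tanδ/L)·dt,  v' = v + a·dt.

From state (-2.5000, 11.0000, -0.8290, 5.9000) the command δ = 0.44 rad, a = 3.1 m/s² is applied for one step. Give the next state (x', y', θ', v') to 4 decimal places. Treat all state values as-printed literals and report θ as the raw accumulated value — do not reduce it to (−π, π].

x' = -2.5000 + 5.9000·cos(-0.8290)·0.1 = -2.1014
y' = 11.0000 + 5.9000·sin(-0.8290)·0.1 = 10.5650
θ' = -0.8290 + (5.9000/1.6)·tan(0.44)·0.1 = -0.6554
v' = 5.9000 + 3.1000·0.1 = 6.2100

(-2.1014, 10.5650, -0.6554, 6.2100)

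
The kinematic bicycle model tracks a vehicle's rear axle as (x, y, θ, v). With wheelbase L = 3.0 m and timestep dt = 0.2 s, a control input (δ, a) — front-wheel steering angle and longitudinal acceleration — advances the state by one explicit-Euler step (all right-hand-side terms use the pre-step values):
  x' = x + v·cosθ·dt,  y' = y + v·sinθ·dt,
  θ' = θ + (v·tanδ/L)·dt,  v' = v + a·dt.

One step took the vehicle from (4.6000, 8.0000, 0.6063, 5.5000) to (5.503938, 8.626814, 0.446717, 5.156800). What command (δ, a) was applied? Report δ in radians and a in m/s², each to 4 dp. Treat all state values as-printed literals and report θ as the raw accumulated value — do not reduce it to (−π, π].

δ = -0.4105, a = -1.7160

a = (v'−v)/dt = (-0.343200)/0.2 = -1.7160
Δθ = θ'−θ = -0.159583;  (v·dt/L) = 5.5000·0.2/3.0 = 0.366667
tan δ = Δθ·L/(v·dt) = -0.435226  →  δ = -0.4105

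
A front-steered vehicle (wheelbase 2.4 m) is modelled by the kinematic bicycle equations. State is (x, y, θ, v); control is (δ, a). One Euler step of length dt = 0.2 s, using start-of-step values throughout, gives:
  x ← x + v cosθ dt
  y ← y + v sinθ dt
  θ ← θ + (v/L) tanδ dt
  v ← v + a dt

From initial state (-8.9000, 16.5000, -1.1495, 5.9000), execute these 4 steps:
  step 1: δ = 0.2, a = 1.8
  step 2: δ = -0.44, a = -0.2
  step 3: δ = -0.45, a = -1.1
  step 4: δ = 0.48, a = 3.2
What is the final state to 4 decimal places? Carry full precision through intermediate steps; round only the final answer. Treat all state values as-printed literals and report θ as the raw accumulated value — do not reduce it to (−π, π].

after step 1 (δ=0.2, a=1.8): (-8.417446, 15.423180, -1.049834, 6.260000)
after step 2 (δ=-0.44, a=-0.2): (-7.794307, 14.337269, -1.295425, 6.220000)
after step 3 (δ=-0.45, a=-1.1): (-7.456058, 13.140138, -1.545808, 6.000000)
after step 4 (δ=0.48, a=3.2): (-7.426076, 11.940512, -1.285503, 6.640000)

(-7.4261, 11.9405, -1.2855, 6.6400)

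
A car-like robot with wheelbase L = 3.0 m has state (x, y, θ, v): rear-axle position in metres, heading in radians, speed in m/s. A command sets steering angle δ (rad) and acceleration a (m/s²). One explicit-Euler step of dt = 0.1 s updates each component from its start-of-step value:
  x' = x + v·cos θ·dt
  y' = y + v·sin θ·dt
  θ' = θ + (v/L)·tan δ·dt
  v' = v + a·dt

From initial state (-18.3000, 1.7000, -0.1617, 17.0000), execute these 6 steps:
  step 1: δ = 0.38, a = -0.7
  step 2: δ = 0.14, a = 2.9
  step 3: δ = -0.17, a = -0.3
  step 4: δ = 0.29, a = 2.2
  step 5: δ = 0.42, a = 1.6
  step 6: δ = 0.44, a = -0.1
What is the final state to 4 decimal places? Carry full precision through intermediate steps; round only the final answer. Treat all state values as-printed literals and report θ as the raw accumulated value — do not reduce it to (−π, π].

(-8.2492, 3.0404, 0.7515, 17.5600)

after step 1 (δ=0.38, a=-0.7): (-16.622176, 1.426306, 0.064634, 16.930000)
after step 2 (δ=0.14, a=2.9): (-14.932712, 1.535655, 0.144161, 17.220000)
after step 3 (δ=-0.17, a=-0.3): (-13.228574, 1.783041, 0.045630, 17.190000)
after step 4 (δ=0.29, a=2.2): (-11.511363, 1.861452, 0.216620, 17.410000)
after step 5 (δ=0.42, a=1.6): (-9.811052, 2.235645, 0.475781, 17.570000)
after step 6 (δ=0.44, a=-0.1): (-8.249192, 3.040409, 0.751502, 17.560000)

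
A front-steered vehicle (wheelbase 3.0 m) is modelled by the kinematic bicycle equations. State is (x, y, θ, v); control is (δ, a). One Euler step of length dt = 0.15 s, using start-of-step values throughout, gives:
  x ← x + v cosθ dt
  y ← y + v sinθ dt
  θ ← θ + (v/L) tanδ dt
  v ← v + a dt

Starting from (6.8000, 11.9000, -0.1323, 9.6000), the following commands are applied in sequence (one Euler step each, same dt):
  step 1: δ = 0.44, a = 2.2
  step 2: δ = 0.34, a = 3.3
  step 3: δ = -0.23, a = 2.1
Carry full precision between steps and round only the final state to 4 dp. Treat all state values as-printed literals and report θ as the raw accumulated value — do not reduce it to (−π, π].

after step 1 (δ=0.44, a=2.2): (8.227416, 11.710043, 0.093675, 9.930000)
after step 2 (δ=0.34, a=3.3): (9.710386, 11.849368, 0.269305, 10.425000)
after step 3 (δ=-0.23, a=2.1): (11.217772, 12.265421, 0.147258, 10.740000)

(11.2178, 12.2654, 0.1473, 10.7400)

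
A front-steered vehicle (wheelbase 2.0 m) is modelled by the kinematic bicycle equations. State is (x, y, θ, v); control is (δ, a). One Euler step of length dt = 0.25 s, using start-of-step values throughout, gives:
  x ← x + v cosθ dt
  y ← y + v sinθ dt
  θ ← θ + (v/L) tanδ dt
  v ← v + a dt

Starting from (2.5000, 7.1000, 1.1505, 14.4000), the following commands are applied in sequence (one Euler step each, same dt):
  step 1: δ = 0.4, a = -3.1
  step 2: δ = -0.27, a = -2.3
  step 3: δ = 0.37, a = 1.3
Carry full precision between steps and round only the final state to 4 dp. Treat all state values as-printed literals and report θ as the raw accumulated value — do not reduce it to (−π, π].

after step 1 (δ=0.4, a=-3.1): (3.968912, 10.386685, 1.911528, 13.625000)
after step 2 (δ=-0.27, a=-2.3): (2.830623, 13.597111, 1.440174, 13.050000)
after step 3 (δ=0.37, a=1.3): (3.255567, 16.831818, 2.072876, 13.375000)

(3.2556, 16.8318, 2.0729, 13.3750)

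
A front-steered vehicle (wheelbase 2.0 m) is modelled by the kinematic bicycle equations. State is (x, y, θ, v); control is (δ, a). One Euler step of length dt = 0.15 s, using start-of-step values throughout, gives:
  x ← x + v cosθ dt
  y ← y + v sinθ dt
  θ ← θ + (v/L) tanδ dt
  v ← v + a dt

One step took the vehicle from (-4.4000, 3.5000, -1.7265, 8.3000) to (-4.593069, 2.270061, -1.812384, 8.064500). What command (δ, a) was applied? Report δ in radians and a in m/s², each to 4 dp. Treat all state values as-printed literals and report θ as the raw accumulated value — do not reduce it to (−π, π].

δ = -0.1371, a = -1.5700

a = (v'−v)/dt = (-0.235500)/0.15 = -1.5700
Δθ = θ'−θ = -0.085884;  (v·dt/L) = 8.3000·0.15/2.0 = 0.622500
tan δ = Δθ·L/(v·dt) = -0.137966  →  δ = -0.1371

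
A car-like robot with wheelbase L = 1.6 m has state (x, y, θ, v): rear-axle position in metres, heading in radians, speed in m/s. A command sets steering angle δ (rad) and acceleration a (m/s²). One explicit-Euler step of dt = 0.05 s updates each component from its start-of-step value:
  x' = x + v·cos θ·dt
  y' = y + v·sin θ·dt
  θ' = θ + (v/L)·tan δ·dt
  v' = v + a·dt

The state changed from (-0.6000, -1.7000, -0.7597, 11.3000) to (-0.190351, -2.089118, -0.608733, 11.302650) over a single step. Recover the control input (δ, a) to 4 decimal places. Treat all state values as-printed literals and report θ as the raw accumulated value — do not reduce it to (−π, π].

a = (v'−v)/dt = (0.002650)/0.05 = 0.0530
Δθ = θ'−θ = 0.150967;  (v·dt/L) = 11.3000·0.05/1.6 = 0.353125
tan δ = Δθ·L/(v·dt) = 0.427517  →  δ = 0.4040

δ = 0.4040, a = 0.0530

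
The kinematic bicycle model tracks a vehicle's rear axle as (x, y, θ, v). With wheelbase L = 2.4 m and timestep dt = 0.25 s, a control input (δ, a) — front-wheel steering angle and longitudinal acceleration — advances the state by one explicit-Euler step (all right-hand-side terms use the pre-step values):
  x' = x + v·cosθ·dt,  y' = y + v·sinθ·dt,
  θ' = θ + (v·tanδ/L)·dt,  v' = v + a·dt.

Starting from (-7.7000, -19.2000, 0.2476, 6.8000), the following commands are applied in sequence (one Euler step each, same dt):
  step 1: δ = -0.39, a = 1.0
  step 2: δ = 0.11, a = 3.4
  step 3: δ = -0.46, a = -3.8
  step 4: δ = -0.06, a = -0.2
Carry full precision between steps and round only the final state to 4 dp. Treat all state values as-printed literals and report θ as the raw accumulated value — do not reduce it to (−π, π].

after step 1 (δ=-0.39, a=1.0): (-6.051844, -18.783368, -0.043564, 7.050000)
after step 2 (δ=0.11, a=3.4): (-4.291016, -18.860125, 0.037545, 7.900000)
after step 3 (δ=-0.46, a=-3.8): (-2.317408, -18.785991, -0.370168, 6.950000)
after step 4 (δ=-0.06, a=-0.2): (-0.697595, -19.414571, -0.413658, 6.900000)

(-0.6976, -19.4146, -0.4137, 6.9000)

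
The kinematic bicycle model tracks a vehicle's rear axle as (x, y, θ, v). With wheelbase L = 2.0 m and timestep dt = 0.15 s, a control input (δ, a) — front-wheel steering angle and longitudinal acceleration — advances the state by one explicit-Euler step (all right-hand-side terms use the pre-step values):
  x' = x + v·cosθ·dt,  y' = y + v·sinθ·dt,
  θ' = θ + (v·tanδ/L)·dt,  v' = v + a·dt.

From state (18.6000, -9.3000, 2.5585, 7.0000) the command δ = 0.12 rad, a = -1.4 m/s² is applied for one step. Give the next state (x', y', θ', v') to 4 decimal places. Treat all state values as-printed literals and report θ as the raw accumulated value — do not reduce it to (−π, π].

(17.7235, -8.7219, 2.6218, 6.7900)

x' = 18.6000 + 7.0000·cos(2.5585)·0.15 = 17.7235
y' = -9.3000 + 7.0000·sin(2.5585)·0.15 = -8.7219
θ' = 2.5585 + (7.0000/2.0)·tan(0.12)·0.15 = 2.6218
v' = 7.0000 − 1.4000·0.15 = 6.7900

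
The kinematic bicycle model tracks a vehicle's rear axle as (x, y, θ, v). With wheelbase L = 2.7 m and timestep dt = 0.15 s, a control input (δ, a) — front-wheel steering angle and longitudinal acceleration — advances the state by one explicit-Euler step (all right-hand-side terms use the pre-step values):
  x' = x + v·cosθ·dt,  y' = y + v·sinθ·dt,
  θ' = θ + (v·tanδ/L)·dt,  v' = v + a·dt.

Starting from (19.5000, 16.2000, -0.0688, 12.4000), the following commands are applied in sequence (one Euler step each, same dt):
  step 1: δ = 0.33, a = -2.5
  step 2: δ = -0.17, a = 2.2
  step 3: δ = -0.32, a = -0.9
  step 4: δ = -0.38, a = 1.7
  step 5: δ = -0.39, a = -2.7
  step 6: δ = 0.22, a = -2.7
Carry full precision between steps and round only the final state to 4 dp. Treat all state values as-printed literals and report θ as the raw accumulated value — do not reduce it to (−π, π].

(29.8259, 14.1342, -0.5811, 11.6650)

after step 1 (δ=0.33, a=-2.5): (21.355600, 16.072133, 0.167162, 12.025000)
after step 2 (δ=-0.17, a=2.2): (23.134207, 16.372248, 0.052485, 12.355000)
after step 3 (δ=-0.32, a=-0.9): (24.984905, 16.469472, -0.174977, 12.220000)
after step 4 (δ=-0.38, a=1.7): (26.789916, 16.150374, -0.446134, 12.475000)
after step 5 (δ=-0.39, a=-2.7): (28.478012, 15.342965, -0.731017, 12.070000)
after step 6 (δ=0.22, a=-2.7): (29.825921, 14.134226, -0.581068, 11.665000)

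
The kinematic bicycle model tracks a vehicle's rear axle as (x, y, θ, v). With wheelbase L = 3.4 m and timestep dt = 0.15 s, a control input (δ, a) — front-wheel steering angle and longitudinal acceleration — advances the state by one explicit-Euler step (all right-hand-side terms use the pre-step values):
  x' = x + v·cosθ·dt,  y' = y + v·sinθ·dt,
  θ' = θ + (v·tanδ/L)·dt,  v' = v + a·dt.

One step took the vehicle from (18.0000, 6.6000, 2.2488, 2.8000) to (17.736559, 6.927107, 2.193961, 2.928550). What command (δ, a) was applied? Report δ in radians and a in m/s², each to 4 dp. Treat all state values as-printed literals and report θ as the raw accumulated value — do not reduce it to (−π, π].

δ = -0.4178, a = 0.8570

a = (v'−v)/dt = (0.128550)/0.15 = 0.8570
Δθ = θ'−θ = -0.054839;  (v·dt/L) = 2.8000·0.15/3.4 = 0.123529
tan δ = Δθ·L/(v·dt) = -0.443935  →  δ = -0.4178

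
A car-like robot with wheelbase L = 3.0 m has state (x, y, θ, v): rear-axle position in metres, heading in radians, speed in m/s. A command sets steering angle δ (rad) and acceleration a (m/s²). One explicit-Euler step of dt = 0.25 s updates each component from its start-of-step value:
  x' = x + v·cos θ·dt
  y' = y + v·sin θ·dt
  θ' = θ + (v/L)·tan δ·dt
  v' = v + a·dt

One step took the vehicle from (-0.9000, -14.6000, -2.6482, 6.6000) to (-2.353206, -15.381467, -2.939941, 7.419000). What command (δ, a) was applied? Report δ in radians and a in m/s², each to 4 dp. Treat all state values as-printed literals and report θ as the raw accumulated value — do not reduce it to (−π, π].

a = (v'−v)/dt = (0.819000)/0.25 = 3.2760
Δθ = θ'−θ = -0.291741;  (v·dt/L) = 6.6000·0.25/3.0 = 0.550000
tan δ = Δθ·L/(v·dt) = -0.530438  →  δ = -0.4877

δ = -0.4877, a = 3.2760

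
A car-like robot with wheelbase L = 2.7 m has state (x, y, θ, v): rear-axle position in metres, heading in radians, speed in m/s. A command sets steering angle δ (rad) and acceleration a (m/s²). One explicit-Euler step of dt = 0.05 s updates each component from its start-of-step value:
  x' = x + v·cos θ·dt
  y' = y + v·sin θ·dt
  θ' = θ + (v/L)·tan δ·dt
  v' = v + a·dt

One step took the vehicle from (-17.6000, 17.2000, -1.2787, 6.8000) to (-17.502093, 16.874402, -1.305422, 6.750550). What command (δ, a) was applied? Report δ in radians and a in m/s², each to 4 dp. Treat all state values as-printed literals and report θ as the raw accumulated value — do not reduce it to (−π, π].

a = (v'−v)/dt = (-0.049450)/0.05 = -0.9890
Δθ = θ'−θ = -0.026722;  (v·dt/L) = 6.8000·0.05/2.7 = 0.125926
tan δ = Δθ·L/(v·dt) = -0.212204  →  δ = -0.2091

δ = -0.2091, a = -0.9890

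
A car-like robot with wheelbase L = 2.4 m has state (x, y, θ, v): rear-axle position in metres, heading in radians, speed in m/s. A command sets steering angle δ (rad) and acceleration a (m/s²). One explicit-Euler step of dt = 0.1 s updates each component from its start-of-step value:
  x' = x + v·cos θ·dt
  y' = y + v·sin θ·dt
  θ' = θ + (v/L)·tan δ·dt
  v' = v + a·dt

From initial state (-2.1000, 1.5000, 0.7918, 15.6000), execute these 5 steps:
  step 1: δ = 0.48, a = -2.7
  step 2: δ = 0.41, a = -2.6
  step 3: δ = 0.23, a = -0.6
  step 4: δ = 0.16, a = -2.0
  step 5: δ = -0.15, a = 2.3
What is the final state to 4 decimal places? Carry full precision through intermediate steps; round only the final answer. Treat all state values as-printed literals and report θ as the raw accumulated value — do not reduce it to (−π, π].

(-0.2074, 8.4602, 1.5625, 15.0400)

after step 1 (δ=0.48, a=-2.7): (-1.003998, 2.610126, 1.130197, 15.330000)
after step 2 (δ=0.41, a=-2.6): (-0.350201, 3.996718, 1.407818, 15.070000)
after step 3 (δ=0.23, a=-0.6): (-0.105679, 5.483748, 1.554840, 15.010000)
after step 4 (δ=0.16, a=-2.0): (-0.081730, 6.984557, 1.655770, 14.810000)
after step 5 (δ=-0.15, a=2.3): (-0.207424, 8.460214, 1.562507, 15.040000)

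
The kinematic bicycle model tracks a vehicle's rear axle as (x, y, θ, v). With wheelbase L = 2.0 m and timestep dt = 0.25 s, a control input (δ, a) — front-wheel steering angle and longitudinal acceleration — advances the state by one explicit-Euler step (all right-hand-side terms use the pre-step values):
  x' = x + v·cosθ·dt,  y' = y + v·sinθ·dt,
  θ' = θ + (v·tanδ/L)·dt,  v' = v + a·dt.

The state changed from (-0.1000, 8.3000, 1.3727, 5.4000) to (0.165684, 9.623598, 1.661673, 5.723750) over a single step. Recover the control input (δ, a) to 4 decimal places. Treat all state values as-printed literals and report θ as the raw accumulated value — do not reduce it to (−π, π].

δ = 0.4045, a = 1.2950

a = (v'−v)/dt = (0.323750)/0.25 = 1.2950
Δθ = θ'−θ = 0.288973;  (v·dt/L) = 5.4000·0.25/2.0 = 0.675000
tan δ = Δθ·L/(v·dt) = 0.428108  →  δ = 0.4045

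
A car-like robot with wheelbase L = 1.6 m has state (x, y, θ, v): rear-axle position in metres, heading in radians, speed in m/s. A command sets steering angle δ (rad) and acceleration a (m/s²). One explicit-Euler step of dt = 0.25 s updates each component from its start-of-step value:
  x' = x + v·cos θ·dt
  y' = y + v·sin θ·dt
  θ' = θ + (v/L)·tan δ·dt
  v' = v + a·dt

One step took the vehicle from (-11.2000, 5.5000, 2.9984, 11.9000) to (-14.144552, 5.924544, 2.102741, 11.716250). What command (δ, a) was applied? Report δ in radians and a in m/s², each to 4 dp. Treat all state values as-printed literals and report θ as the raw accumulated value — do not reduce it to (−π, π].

δ = -0.4489, a = -0.7350

a = (v'−v)/dt = (-0.183750)/0.25 = -0.7350
Δθ = θ'−θ = -0.895659;  (v·dt/L) = 11.9000·0.25/1.6 = 1.859375
tan δ = Δθ·L/(v·dt) = -0.481699  →  δ = -0.4489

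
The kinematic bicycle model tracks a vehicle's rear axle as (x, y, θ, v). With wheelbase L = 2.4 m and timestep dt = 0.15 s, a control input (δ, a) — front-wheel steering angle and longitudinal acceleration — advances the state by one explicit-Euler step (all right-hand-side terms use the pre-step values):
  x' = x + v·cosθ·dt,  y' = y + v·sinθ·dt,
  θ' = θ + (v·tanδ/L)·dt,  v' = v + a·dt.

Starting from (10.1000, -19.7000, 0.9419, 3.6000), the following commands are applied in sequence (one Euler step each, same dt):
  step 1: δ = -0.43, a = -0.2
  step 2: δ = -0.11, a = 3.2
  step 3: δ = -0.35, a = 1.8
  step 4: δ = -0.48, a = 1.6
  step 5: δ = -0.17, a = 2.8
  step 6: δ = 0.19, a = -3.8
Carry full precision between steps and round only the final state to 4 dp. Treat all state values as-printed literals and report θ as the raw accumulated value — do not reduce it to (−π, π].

after step 1 (δ=-0.43, a=-0.2): (10.417656, -19.263314, 0.838710, 3.570000)
after step 2 (δ=-0.11, a=3.2): (10.775597, -18.865019, 0.814067, 4.050000)
after step 3 (δ=-0.35, a=1.8): (11.192674, -18.423315, 0.721669, 4.320000)
after step 4 (δ=-0.48, a=1.6): (11.679130, -17.995221, 0.581104, 4.560000)
after step 5 (δ=-0.17, a=2.8): (12.250856, -17.619741, 0.532182, 4.980000)
after step 6 (δ=0.19, a=-3.8): (12.894548, -17.240702, 0.592042, 4.410000)

(12.8945, -17.2407, 0.5920, 4.4100)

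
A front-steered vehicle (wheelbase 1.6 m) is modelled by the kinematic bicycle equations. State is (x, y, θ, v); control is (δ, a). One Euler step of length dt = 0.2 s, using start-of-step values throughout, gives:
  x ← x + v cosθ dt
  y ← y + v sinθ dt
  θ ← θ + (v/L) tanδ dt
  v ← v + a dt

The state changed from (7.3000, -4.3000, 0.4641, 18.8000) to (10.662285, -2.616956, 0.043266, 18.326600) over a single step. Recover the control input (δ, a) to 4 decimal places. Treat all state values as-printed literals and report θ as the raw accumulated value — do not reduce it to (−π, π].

a = (v'−v)/dt = (-0.473400)/0.2 = -2.3670
Δθ = θ'−θ = -0.420834;  (v·dt/L) = 18.8000·0.2/1.6 = 2.350000
tan δ = Δθ·L/(v·dt) = -0.179078  →  δ = -0.1772

δ = -0.1772, a = -2.3670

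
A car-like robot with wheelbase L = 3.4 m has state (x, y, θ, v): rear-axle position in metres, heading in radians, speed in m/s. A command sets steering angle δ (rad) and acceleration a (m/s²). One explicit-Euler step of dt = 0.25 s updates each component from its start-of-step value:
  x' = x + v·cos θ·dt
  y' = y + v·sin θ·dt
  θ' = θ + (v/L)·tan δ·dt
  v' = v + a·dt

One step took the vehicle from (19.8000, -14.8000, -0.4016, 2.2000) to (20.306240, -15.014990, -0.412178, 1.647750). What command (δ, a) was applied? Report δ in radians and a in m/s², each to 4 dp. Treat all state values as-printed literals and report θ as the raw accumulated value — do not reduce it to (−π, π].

δ = -0.0653, a = -2.2090

a = (v'−v)/dt = (-0.552250)/0.25 = -2.2090
Δθ = θ'−θ = -0.010578;  (v·dt/L) = 2.2000·0.25/3.4 = 0.161765
tan δ = Δθ·L/(v·dt) = -0.065391  →  δ = -0.0653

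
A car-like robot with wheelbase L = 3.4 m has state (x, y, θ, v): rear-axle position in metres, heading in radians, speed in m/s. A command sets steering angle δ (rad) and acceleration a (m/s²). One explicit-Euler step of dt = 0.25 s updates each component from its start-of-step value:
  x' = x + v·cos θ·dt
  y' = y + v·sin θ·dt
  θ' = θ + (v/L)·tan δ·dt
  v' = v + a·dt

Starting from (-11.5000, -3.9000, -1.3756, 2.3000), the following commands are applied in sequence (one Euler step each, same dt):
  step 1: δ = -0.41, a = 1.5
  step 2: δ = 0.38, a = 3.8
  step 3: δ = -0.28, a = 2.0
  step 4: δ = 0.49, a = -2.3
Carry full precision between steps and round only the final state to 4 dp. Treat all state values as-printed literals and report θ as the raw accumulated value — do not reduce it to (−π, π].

after step 1 (δ=-0.41, a=1.5): (-11.388473, -4.464081, -1.449104, 2.675000)
after step 2 (δ=0.38, a=3.8): (-11.307292, -5.127885, -1.370543, 3.625000)
after step 3 (δ=-0.28, a=2.0): (-11.127023, -6.016025, -1.447189, 4.125000)
after step 4 (δ=0.49, a=-2.3): (-10.999877, -7.039406, -1.285407, 3.550000)

(-10.9999, -7.0394, -1.2854, 3.5500)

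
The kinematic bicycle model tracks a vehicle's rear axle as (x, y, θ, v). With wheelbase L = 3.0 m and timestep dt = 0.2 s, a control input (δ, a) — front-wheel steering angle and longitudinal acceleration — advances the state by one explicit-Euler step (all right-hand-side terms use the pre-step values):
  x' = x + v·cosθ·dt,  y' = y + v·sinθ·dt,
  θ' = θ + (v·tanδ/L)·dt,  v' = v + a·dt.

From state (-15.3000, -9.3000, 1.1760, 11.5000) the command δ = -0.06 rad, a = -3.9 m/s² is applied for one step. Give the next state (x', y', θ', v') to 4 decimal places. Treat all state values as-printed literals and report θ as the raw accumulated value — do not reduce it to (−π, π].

(-14.4154, -7.1769, 1.1299, 10.7200)

x' = -15.3000 + 11.5000·cos(1.1760)·0.2 = -14.4154
y' = -9.3000 + 11.5000·sin(1.1760)·0.2 = -7.1769
θ' = 1.1760 + (11.5000/3.0)·tan(-0.06)·0.2 = 1.1299
v' = 11.5000 − 3.9000·0.2 = 10.7200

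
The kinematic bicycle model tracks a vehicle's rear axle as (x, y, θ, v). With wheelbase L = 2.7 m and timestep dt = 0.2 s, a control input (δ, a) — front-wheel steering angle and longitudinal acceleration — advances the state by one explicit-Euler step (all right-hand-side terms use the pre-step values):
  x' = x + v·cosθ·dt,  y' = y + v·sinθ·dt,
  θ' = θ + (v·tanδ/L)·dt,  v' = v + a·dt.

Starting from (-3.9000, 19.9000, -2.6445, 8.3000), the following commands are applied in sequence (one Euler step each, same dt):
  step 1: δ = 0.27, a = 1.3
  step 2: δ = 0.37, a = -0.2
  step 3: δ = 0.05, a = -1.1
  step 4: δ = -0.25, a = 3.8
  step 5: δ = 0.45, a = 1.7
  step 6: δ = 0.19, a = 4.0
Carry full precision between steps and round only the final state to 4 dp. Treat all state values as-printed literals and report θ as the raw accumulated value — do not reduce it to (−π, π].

after step 1 (δ=0.27, a=1.3): (-5.359095, 19.108392, -2.474345, 8.560000)
after step 2 (δ=0.37, a=-0.2): (-6.703918, 18.048962, -2.228411, 8.520000)
after step 3 (δ=0.05, a=-1.1): (-7.745456, 16.700327, -2.196829, 8.300000)
after step 4 (δ=-0.25, a=3.8): (-8.718107, 15.355132, -2.353817, 9.060000)
after step 5 (δ=0.45, a=1.7): (-9.996335, 14.070812, -2.029634, 9.400000)
after step 6 (δ=0.19, a=4.0): (-10.828998, 12.385264, -1.895722, 10.200000)

(-10.8290, 12.3853, -1.8957, 10.2000)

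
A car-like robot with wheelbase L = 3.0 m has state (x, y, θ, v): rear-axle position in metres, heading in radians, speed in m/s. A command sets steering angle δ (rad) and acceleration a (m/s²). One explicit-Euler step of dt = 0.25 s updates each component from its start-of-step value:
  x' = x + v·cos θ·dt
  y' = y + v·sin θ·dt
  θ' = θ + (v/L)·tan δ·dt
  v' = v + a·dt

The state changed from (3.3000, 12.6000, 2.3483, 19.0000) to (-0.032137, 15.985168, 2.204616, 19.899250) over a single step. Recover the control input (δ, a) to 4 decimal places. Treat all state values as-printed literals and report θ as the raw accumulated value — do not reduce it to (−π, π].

δ = -0.0905, a = 3.5970

a = (v'−v)/dt = (0.899250)/0.25 = 3.5970
Δθ = θ'−θ = -0.143684;  (v·dt/L) = 19.0000·0.25/3.0 = 1.583333
tan δ = Δθ·L/(v·dt) = -0.090748  →  δ = -0.0905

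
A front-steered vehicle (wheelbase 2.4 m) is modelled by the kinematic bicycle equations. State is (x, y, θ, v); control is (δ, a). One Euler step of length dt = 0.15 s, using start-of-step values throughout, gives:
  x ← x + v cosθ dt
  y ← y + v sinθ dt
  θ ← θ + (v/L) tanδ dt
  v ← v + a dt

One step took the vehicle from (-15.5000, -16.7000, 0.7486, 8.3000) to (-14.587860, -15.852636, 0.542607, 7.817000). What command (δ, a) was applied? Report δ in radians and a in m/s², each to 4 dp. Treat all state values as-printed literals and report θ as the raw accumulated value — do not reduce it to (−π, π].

δ = -0.3780, a = -3.2200

a = (v'−v)/dt = (-0.483000)/0.15 = -3.2200
Δθ = θ'−θ = -0.205993;  (v·dt/L) = 8.3000·0.15/2.4 = 0.518750
tan δ = Δθ·L/(v·dt) = -0.397095  →  δ = -0.3780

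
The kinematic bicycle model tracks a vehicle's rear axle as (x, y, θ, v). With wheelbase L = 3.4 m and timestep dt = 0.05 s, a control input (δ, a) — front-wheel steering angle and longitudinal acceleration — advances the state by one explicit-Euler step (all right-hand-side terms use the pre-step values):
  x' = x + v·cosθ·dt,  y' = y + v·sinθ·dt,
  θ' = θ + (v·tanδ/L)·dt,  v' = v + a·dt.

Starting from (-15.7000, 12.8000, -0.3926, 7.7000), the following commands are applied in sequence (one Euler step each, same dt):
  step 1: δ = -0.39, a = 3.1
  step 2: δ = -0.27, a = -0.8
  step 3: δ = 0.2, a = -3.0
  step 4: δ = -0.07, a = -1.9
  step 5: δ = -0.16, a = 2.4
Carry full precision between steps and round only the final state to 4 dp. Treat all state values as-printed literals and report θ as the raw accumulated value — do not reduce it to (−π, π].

(-13.9553, 11.9758, -0.4737, 7.6900)

after step 1 (δ=-0.39, a=3.1): (-15.344292, 12.652702, -0.439146, 7.855000)
after step 2 (δ=-0.27, a=-0.8): (-14.988808, 12.485718, -0.471116, 7.815000)
after step 3 (δ=0.2, a=-3.0): (-14.640625, 12.308364, -0.447819, 7.665000)
after step 4 (δ=-0.07, a=-1.9): (-14.295166, 12.142417, -0.455722, 7.570000)
after step 5 (δ=-0.16, a=2.4): (-13.955294, 11.975835, -0.473687, 7.690000)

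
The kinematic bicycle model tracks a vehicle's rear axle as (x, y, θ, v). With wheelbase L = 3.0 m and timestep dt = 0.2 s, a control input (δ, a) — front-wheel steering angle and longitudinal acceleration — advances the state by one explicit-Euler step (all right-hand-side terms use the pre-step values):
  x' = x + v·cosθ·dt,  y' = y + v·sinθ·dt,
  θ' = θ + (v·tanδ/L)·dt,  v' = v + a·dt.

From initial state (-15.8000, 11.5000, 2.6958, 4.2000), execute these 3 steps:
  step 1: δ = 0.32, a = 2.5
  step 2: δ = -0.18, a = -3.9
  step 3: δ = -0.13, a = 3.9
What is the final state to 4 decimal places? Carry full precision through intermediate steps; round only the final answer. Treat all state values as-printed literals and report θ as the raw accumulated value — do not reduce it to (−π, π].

(-18.1590, 12.4997, 2.6974, 4.7000)

after step 1 (δ=0.32, a=2.5): (-16.557906, 11.862185, 2.788589, 4.700000)
after step 2 (δ=-0.18, a=-3.9): (-17.439944, 12.187160, 2.731572, 3.920000)
after step 3 (δ=-0.13, a=3.9): (-18.158961, 12.499685, 2.697406, 4.700000)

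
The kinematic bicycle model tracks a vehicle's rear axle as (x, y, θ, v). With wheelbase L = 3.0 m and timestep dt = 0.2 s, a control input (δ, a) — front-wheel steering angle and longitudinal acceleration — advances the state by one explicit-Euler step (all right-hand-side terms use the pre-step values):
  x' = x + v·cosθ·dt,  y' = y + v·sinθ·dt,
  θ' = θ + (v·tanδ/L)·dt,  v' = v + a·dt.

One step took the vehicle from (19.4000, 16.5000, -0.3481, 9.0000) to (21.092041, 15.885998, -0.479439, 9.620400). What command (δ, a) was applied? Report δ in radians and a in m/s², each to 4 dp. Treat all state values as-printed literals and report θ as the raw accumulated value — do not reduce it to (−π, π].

δ = -0.2155, a = 3.1020

a = (v'−v)/dt = (0.620400)/0.2 = 3.1020
Δθ = θ'−θ = -0.131339;  (v·dt/L) = 9.0000·0.2/3.0 = 0.600000
tan δ = Δθ·L/(v·dt) = -0.218898  →  δ = -0.2155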